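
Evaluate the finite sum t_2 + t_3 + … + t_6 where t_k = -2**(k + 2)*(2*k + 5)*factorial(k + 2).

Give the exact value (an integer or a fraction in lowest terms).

Step 1: r(k) = 2*(k + 3)*(2*k + 7)/(2*k + 5).
Gosper form: A/B · C(k+1)/C(k) with A=2*k + 6, B=1, C=k + 5/2.
Solve (2*k + 6)·f(k+1) − (1)·f(k) = k + 5/2.
From deg A=1, deg B=0, deg C=1: d=0.
Solving with deg f ≤ 0: f(k) = 1/2.
R(k) = B(k−1)·f(k)/C(k) = 1/(2*k + 5); s_k = R·t_k = -2**(k + 2)*factorial(k + 2).
Δs = -2**(k + 2)*(2*k + 5)*factorial(k + 2), as required.
Telescoping: Σ = s_(7) − s_(2) = -185794560 − (-384) = -185794176.

Σ = -185794176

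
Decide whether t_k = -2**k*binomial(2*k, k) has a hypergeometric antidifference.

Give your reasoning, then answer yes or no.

No — key equation has no polynomial f.

The ratio is 4*(2*k + 1)/(k + 1).
Factor: A=8*k + 4; B=k + 1; C=1.
Solve (8*k + 4)·f(k+1) − (k)·f(k) = 1.
d = -1 from the (1,1,0) case.
deg f ≤ -1 is impossible — no certificate.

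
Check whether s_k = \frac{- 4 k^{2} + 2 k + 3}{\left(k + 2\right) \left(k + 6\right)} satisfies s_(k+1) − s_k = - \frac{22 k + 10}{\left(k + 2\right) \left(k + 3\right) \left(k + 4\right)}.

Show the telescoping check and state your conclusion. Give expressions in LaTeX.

Invalid: residual \frac{3 \left(- 4 k^{3} + 8 k^{2} + 153 k + 72\right)}{k^{5} + 22 k^{4} + 185 k^{3} + 740 k^{2} + 1404 k + 1008} ≠ 0.

s_(k+1) = (2*k - 4*(k + 1)**2 + 5)/((k + 3)*(k + 7))
s_(k+1) − s_k = 17*(-2*k**2 - 8*k - 3)/(k**4 + 18*k**3 + 113*k**2 + 288*k + 252)
(s_(k+1) − s_k) − t_k = 3*(-4*k**3 + 8*k**2 + 153*k + 72)/(k**5 + 22*k**4 + 185*k**3 + 740*k**2 + 1404*k + 1008)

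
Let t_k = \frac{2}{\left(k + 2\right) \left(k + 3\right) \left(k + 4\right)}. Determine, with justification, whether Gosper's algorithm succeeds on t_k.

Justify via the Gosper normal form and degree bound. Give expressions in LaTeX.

Yes. s_k = \frac{k \left(k + 5\right)}{6 \left(k + 2\right) \left(k + 3\right)}.

Ratio r(k) = (k + 2)/(k + 5).
Normal form (A,B,C) = (k + 2, k + 5, 1).
Solve (k + 2)·f(k+1) − (k + 4)·f(k) = 1.
d = 2 from the (1,1,0) case.
Coefficient equations give f(k) = k*(k + 5)/12.
So s_k = (B(k−1)f/C)·t_k = (k*(k + 4)*(k + 5)/12)·t_k = k*(k + 5)/(6*(k + 2)*(k + 3)).
Δs = 2/(k**3 + 9*k**2 + 26*k + 24), as required.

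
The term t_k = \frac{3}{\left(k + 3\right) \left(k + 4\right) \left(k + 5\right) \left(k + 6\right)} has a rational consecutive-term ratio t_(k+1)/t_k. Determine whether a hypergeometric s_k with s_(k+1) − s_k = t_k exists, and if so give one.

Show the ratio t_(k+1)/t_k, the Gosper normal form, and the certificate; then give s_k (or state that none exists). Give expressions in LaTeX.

Compute t_(k+1)/t_k: get (k + 3)/(k + 7).
Gosper form: A/B · C(k+1)/C(k) with A=k + 3, B=k + 7, C=1.
f must satisfy (k + 3)·f(k+1) − (k + 6)·f(k) = 1.
d = 3 from the (1,1,0) case.
Solving with deg f ≤ 3: f(k) = k*(k**2 + 12*k + 47)/180.
Certificate R = B(k−1)f/C = k*(k + 6)*(k**2 + 12*k + 47)/180 gives s_k = k*(k**2 + 12*k + 47)/(60*(k + 3)*(k + 4)*(k + 5)).
Check: Δs_k = 3/(k**4 + 18*k**3 + 119*k**2 + 342*k + 360). ✓

s_k = \frac{k \left(k^{2} + 12 k + 47\right)}{60 \left(k + 3\right) \left(k + 4\right) \left(k + 5\right)}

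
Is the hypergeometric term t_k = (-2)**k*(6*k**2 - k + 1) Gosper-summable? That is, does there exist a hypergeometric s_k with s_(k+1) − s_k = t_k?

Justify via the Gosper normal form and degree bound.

Yes. s_k = (-2)**k*(-2*k**2 + 3*k - 1).

Compute t_(k+1)/t_k: get 2*(k - 6*(k + 1)**2)/(6*k**2 - k + 1).
Normal form (A,B,C) = (-2, 1, k**2 - k/6 + 1/6).
Solve (-2)·f(k+1) − (1)·f(k) = k**2 - k/6 + 1/6.
d = 2 from the (0,0,2) case.
Coefficient equations give f(k) = -(k - 1)*(2*k - 1)/6.
Certificate R = B(k−1)f/C = -(k - 1)*(2*k - 1)/(6*k**2 - k + 1) gives s_k = (-2)**k*(-2*k**2 + 3*k - 1).
Verify: (-2)**k*(6*k**2 - k + 1) matches t_k.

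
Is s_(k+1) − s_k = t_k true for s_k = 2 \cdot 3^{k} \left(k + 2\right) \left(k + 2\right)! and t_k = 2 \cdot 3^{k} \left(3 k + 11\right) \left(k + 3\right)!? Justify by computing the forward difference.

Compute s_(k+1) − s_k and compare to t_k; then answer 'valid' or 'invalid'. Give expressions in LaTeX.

Invalid: residual - 2 \cdot 3^{k} \left(3 k + 8\right) \left(k + 2\right)! ≠ 0.

s_(k+1) = 6*3**k*(k + 3)*factorial(k + 3)
s_(k+1) − s_k = 2*3**k*(3*k**2 + 17*k + 25)*factorial(k + 2)
(s_(k+1) − s_k) − t_k = -2*3**k*(3*k + 8)*factorial(k + 2)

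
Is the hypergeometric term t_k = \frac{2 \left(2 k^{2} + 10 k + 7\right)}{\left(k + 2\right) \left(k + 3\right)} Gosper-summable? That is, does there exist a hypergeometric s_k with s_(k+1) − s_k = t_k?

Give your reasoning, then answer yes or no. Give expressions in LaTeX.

Yes. s_k = \frac{k \left(4 k + 3\right)}{k + 2}.

Step 1: r(k) = (k + 2)*(10*k + 2*(k + 1)**2 + 17)/((k + 4)*(2*k**2 + 10*k + 7)).
So A=k + 2 and B=k + 4, with C=k**2 + 5*k + 7/2.
Key eq: (k + 2)·f(k+1) = (k + 3)·f(k) + (k**2 + 5*k + 7/2).
Degrees (1,1,2) ⇒ d ≤ 2.
Match coefficients ⇒ f(k) = k*(4*k + 3)/4.
Get s_k = R·t_k = k*(4*k + 3)/(k + 2) with R(k) = B(k−1)f(k)/C(k) = k*(k + 3)*(4*k + 3)/(2*(2*k**2 + 10*k + 7)).
Verify: 2*(2*k**2 + 10*k + 7)/(k**2 + 5*k + 6) matches t_k.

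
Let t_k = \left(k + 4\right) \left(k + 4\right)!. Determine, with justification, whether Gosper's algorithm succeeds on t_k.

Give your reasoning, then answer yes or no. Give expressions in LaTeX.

Yes. s_k = \left(k + 4\right)!.

r(k) = (k + 5)**2/(k + 4) after simplifying.
Take A(k)=k + 5, B(k)=1, C(k)=k + 4.
Set up (k + 5)·f(k+1) − (1)·f(k) − (k + 4) = 0.
From deg A=1, deg B=0, deg C=1: d=0.
Solving with deg f ≤ 0: f(k) = 1.
Certificate R = B(k−1)f/C = 1/(k + 4) gives s_k = factorial(k + 4).
Δs = (k + 4)*factorial(k + 4), as required.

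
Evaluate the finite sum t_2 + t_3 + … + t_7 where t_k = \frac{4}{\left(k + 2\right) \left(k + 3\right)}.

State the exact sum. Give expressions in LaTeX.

Step 1: r(k) = (k + 2)/(k + 4).
Factor: A=k + 2; B=k + 4; C=1.
Key eq: (k + 2)·f(k+1) = (k + 3)·f(k) + (1).
From deg A=1, deg B=1, deg C=0: d=1.
A polynomial solution: f(k) = k/2.
Certificate R = B(k−1)f/C = k*(k + 3)/2 gives s_k = 2*k/(k + 2).
Δs = 4/(k**2 + 5*k + 6), as required.
Sum = s_(8) − s_(2); s_(8) = 8/5, s_(2) = 1 ⇒ 3/5.

Σ = 3/5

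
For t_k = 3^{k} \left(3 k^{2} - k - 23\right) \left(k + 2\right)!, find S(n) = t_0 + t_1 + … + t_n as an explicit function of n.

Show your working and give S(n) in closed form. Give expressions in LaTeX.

The ratio is 3*(k + 3)*(k - 3*(k + 1)**2 + 24)/(-3*k**2 + k + 23).
A = 3*k + 9, B = 1, C = k**2 - k/3 - 23/3.
Key eq: (3*k + 9)·f(k+1) = (1)·f(k) + (k**2 - k/3 - 23/3).
deg f ≤ 1 (via 1,0,2).
Solving with deg f ≤ 1: f(k) = (k - 4)/3.
Certificate R = B(k−1)f/C = (k - 4)/(3*k**2 - k - 23) gives s_k = 3**k*(k - 4)*factorial(k + 2).
s_(k+1) − s_k = 3**k*(3*k**2 - k - 23)*factorial(k + 2) = t_k.
s_(n+1) = 3**(n + 1)*(n - 3)*factorial(n + 3) and s_(0) = -8, so S(n) = 3*3**n*n*factorial(n + 3) - 9*3**n*factorial(n + 3) + 8.

S(n) = 3 \cdot 3^{n} n \left(n + 3\right)! - 9 \cdot 3^{n} \left(n + 3\right)! + 8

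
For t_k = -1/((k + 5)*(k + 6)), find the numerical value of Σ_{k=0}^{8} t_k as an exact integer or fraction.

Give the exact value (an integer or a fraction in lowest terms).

Σ = -9/70

The ratio is (k + 5)/(k + 7).
A = k + 5, B = k + 7, C = 1.
Need (k + 5)·f(k+1) − (k + 6)·f(k) = 1.
Bound: deg f ≤ 1.
Coefficient equations give f(k) = k/5.
So s_k = (B(k−1)f/C)·t_k = (k*(k + 6)/5)·t_k = -k/(5*k + 25).
s_(k+1) − s_k = -1/(k**2 + 11*k + 30) = t_k.
Σ_(k=0)^(8) t_k = s_(9) − s_(0) = -9/70 − (0) = -9/70.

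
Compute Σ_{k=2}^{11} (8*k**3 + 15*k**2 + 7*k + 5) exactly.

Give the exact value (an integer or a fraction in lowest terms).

Σ = 42920

Compute t_(k+1)/t_k: get (8*k**3 + 39*k**2 + 61*k + 35)/(8*k**3 + 15*k**2 + 7*k + 5).
Take A(k)=1, B(k)=1, C(k)=k**3 + 15*k**2/8 + 7*k/8 + 5/8.
Need (1)·f(k+1) − (1)·f(k) = k**3 + 15*k**2/8 + 7*k/8 + 5/8.
Degrees (0,0,3) ⇒ d ≤ 4.
Solve for f: f(k) = k*(2*k**3 + k**2 - 2*k + 4)/8 (degree 4 ≤ 4).
Certificate R = B(k−1)f/C = k*(2*k**3 + k**2 - 2*k + 4)/(8*k**3 + 15*k**2 + 7*k + 5) gives s_k = k*(2*k**3 + k**2 - 2*k + 4).
s_(k+1) − s_k = 8*k**3 + 15*k**2 + 7*k + 5 = t_k.
Telescoping: Σ = s_(12) − s_(2) = 42960 − (40) = 42920.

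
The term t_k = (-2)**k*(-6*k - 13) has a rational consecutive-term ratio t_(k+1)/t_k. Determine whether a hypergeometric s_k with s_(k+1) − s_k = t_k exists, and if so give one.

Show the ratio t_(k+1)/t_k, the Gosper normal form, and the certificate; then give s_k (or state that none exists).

s_k = (-2)**k*(2*k + 3)

Compute t_(k+1)/t_k: get 2*(-6*k - 19)/(6*k + 13).
Factor: A=-2; B=1; C=k + 13/6.
f must satisfy (-2)·f(k+1) − (1)·f(k) = k + 13/6.
Degrees (0,0,1) ⇒ d ≤ 1.
Coefficient equations give f(k) = -(2*k + 3)/6.
Certificate R = B(k−1)f/C = -(2*k + 3)/(6*k + 13) gives s_k = (-2)**k*(2*k + 3).
Δs = (-2)**k*(-6*k - 13), as required.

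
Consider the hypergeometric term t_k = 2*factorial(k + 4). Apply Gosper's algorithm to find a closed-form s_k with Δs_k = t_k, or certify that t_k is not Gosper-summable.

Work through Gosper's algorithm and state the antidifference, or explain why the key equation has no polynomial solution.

r(k) = k + 5 after simplifying.
Factor: A=k + 5; B=1; C=1.
Set up (k + 5)·f(k+1) − (1)·f(k) − (1) = 0.
Degrees (1,0,0) ⇒ d ≤ -1.
Bound -1 < 0, so the key equation has no polynomial solution.

none — t_k is not Gosper-summable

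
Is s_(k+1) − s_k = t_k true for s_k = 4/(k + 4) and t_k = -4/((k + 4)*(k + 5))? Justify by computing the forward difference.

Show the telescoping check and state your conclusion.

s_(k+1) = 4/(k + 5)
s_(k+1) − s_k = -4/((k + 4)*(k + 5))
(s_(k+1) − s_k) − t_k = 0

Valid — Δs_k = t_k.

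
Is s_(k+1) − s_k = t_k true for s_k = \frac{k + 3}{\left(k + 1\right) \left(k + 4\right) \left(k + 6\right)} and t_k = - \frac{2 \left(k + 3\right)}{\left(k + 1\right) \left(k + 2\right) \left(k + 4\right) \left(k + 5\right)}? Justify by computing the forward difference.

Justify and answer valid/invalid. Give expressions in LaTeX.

s_(k+1) = (k + 4)/((k + 2)*(k + 5)*(k + 7))
s_(k+1) − s_k = (k + 4)/((k + 2)*(k + 5)*(k + 7)) - (k + 3)/((k + 1)*(k + 4)*(k + 6))
(s_(k+1) − s_k) − t_k = 3*(3*k**2 + 25*k + 46)/(k**6 + 25*k**5 + 247*k**4 + 1219*k**3 + 3112*k**2 + 3796*k + 1680)

Invalid: residual \frac{3 \left(3 k^{2} + 25 k + 46\right)}{k^{6} + 25 k^{5} + 247 k^{4} + 1219 k^{3} + 3112 k^{2} + 3796 k + 1680} ≠ 0.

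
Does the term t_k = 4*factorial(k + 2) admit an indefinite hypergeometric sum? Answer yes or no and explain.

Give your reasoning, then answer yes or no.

No. Not Gosper-summable.

Step 1: r(k) = k + 3.
A = k + 3, B = 1, C = 1.
f must satisfy (k + 3)·f(k+1) − (1)·f(k) = 1.
deg f ≤ -1 (via 1,0,0).
deg f ≤ -1 is impossible — no certificate.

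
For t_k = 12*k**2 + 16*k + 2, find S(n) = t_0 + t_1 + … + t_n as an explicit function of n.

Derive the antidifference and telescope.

Compute t_(k+1)/t_k: get (6*k**2 + 20*k + 15)/(6*k**2 + 8*k + 1).
Gosper form: A/B · C(k+1)/C(k) with A=1, B=1, C=k**2 + 4*k/3 + 1/6.
Solve (1)·f(k+1) − (1)·f(k) = k**2 + 4*k/3 + 1/6.
From deg A=0, deg B=0, deg C=2: d=3.
Coefficient equations give f(k) = k*(2*k**2 + k - 2)/6.
Get s_k = R·t_k = 2*k*(2*k**2 + k - 2) with R(k) = B(k−1)f(k)/C(k) = k*(2*k**2 + k - 2)/(6*k**2 + 8*k + 1).
Check: Δs_k = 12*k**2 + 16*k + 2. ✓
Σ_(k=0)^n t_k = s_(n+1) − s_(0) = (4*n**3 + 14*n**2 + 12*n + 2) − (0), i.e. 4*n**3 + 14*n**2 + 12*n + 2.

S(n) = 4*n**3 + 14*n**2 + 12*n + 2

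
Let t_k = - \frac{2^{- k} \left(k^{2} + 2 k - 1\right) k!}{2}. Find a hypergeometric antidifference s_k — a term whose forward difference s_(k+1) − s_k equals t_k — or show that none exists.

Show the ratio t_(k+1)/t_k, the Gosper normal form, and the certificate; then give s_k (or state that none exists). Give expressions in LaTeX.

Step 1: r(k) = (k + 1)*(2*k + (k + 1)**2 + 1)/(2*(k**2 + 2*k - 1)).
Take A(k)=k/2 + 1/2, B(k)=1, C(k)=k**2 + 2*k - 1.
Set up (k/2 + 1/2)·f(k+1) − (1)·f(k) − (k**2 + 2*k - 1) = 0.
d = 1 from the (1,0,2) case.
Coefficient equations give f(k) = 2*(k + 2).
So s_k = (B(k−1)f/C)·t_k = (2*(k + 2)/(k**2 + 2*k - 1))·t_k = -(k + 2)*factorial(k)/2**k.
Δs = -(k**2 + 2*k - 1)*factorial(k)/(2*2**k), as required.

s_k = - 2^{- k} \left(k + 2\right) k!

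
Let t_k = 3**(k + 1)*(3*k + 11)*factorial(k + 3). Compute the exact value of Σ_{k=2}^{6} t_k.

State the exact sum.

Σ = 23808553560

t_(k+1)/t_k = 3*(k + 4)*(3*k + 14)/(3*k + 11).
A = 3*k + 12, B = 1, C = k + 11/3.
Need (3*k + 12)·f(k+1) − (1)·f(k) = k + 11/3.
From deg A=1, deg B=0, deg C=1: d=0.
Match coefficients ⇒ f(k) = 1/3.
Then R = B(k−1)f/C = 1/(3*k + 11), so s_k = R(k)·t_k = 3**(k + 1)*factorial(k + 3).
s_(k+1) − s_k = 3**(k + 1)*(3*k + 11)*factorial(k + 3) = t_k.
Telescoping: Σ = s_(7) − s_(2) = 23808556800 − (3240) = 23808553560.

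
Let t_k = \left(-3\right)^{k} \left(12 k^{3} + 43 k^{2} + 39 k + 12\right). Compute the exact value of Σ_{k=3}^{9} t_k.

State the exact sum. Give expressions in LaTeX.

Σ = -198998046

The ratio is 3*(-12*k**3 - 79*k**2 - 161*k - 106)/(12*k**3 + 43*k**2 + 39*k + 12).
So A=-3 and B=1, with C=k**3 + 43*k**2/12 + 13*k/4 + 1.
f must satisfy (-3)·f(k+1) − (1)·f(k) = k**3 + 43*k**2/12 + 13*k/4 + 1.
From deg A=0, deg B=0, deg C=3: d=3.
Coefficient equations give f(k) = -k*(3*k**2 + 4*k - 3)/12.
So s_k = (B(k−1)f/C)·t_k = (-k*(3*k**2 + 4*k - 3)/(12*k**3 + 43*k**2 + 39*k + 12))·t_k = (-3)**k*k*(-3*k**2 - 4*k + 3).
Δs = (-3)**k*(12*k**3 + 43*k**2 + 39*k + 12), as required.
Sum = s_(10) − s_(3); s_(10) = -198995130, s_(3) = 2916 ⇒ -198998046.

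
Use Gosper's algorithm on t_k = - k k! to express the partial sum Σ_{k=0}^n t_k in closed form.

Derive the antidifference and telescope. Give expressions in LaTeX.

S(n) = - n n! - n! + 1

r(k) = (k + 1)**2/k after simplifying.
Gosper form: A/B · C(k+1)/C(k) with A=k + 1, B=1, C=k.
Solve (k + 1)·f(k+1) − (1)·f(k) = k.
deg f ≤ 0 (via 1,0,1).
Match coefficients ⇒ f(k) = 1.
So s_k = (B(k−1)f/C)·t_k = (1/k)·t_k = -factorial(k).
Check: Δs_k = -k*factorial(k). ✓
Evaluate: s_(n+1) = -factorial(n + 1); subtract s_(0) = -1 ⇒ S(n) = -n*factorial(n) - factorial(n) + 1.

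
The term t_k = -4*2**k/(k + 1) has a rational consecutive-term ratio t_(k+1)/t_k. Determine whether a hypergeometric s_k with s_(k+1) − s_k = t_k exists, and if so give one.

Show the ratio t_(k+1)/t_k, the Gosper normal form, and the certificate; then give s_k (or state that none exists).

none — t_k is not Gosper-summable

r(k) = 2*(k + 1)/(k + 2) after simplifying.
Take A(k)=2*k + 2, B(k)=k + 2, C(k)=1.
Set up (2*k + 2)·f(k+1) − (k + 1)·f(k) − (1) = 0.
deg f ≤ -1 (via 1,1,0).
d = -1 < 0 ⇒ no nonzero polynomial f; not summable.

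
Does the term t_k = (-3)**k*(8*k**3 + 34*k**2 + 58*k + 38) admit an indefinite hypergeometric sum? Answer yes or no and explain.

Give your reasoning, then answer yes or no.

Yes. s_k = -2*(-3)**k*(k**3 + 2*k**2 + 2*k + 1).

Compute t_(k+1)/t_k: get 3*(-4*k**3 - 29*k**2 - 75*k - 69)/(4*k**3 + 17*k**2 + 29*k + 19).
Gosper form: A/B · C(k+1)/C(k) with A=-3, B=1, C=k**3 + 17*k**2/4 + 29*k/4 + 19/4.
f must satisfy (-3)·f(k+1) − (1)·f(k) = k**3 + 17*k**2/4 + 29*k/4 + 19/4.
Degrees (0,0,3) ⇒ d ≤ 3.
Coefficient equations give f(k) = -(k + 1)*(k**2 + k + 1)/4.
Then R = B(k−1)f/C = -(k + 1)*(k**2 + k + 1)/(4*k**3 + 17*k**2 + 29*k + 19), so s_k = R(k)·t_k = -2*(-3)**k*(k**3 + 2*k**2 + 2*k + 1).
Δs = (-3)**k*(8*k**3 + 34*k**2 + 58*k + 38), as required.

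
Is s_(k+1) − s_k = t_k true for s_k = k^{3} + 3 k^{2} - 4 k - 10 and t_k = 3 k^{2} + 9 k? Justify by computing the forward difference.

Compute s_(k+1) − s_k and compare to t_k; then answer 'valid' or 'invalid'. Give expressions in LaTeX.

s_(k+1) = k**3 + 6*k**2 + 5*k - 10
s_(k+1) − s_k = 3*k*(k + 3)
(s_(k+1) − s_k) − t_k = 0

valid (s_(k+1) − s_k reduces to t_k)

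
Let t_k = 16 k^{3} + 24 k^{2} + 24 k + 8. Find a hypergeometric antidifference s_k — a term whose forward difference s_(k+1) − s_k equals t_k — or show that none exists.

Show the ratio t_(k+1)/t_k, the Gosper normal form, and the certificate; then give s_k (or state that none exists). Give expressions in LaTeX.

Compute t_(k+1)/t_k: get (2*k**3 + 9*k**2 + 15*k + 9)/(2*k**3 + 3*k**2 + 3*k + 1).
Normal form (A,B,C) = (1, 1, k**3 + 3*k**2/2 + 3*k/2 + 1/2).
Solve (1)·f(k+1) − (1)·f(k) = k**3 + 3*k**2/2 + 3*k/2 + 1/2.
Degrees (0,0,3) ⇒ d ≤ 4.
Coefficient equations give f(k) = k**2*(k**2 + 1)/4.
Get s_k = R·t_k = 4*k**2*(k**2 + 1) with R(k) = B(k−1)f(k)/C(k) = k**2*(k**2 + 1)/(2*(2*k + 1)*(k**2 + k + 1)).
Verify: 16*k**3 + 24*k**2 + 24*k + 8 matches t_k.

s_k = 4 k^{2} \left(k^{2} + 1\right)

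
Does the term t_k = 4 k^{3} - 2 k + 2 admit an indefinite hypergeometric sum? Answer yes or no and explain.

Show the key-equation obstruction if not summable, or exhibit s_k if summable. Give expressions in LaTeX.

Yes. s_k = k \left(k^{3} - 2 k^{2} + 3\right).

The ratio is (-k + 2*(k + 1)**3)/(2*k**3 - k + 1).
So A=1 and B=1, with C=k**3 - k/2 + 1/2.
f must satisfy (1)·f(k+1) − (1)·f(k) = k**3 - k/2 + 1/2.
deg f ≤ 4 (via 0,0,3).
Solving with deg f ≤ 4: f(k) = k*(k + 1)*(k**2 - 3*k + 3)/4.
Get s_k = R·t_k = k*(k**3 - 2*k**2 + 3) with R(k) = B(k−1)f(k)/C(k) = k*(k**2 - 3*k + 3)/(2*(2*k**2 - 2*k + 1)).
Verify: 4*k**3 - 2*k + 2 matches t_k.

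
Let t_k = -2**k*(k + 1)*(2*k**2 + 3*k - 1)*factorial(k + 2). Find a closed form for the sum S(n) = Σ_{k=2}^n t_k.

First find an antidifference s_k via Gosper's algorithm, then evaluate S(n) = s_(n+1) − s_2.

Step 1: r(k) = 2*(k + 2)*(k + 3)*(3*k + 2*(k + 1)**2 + 2)/((k + 1)*(2*k**2 + 3*k - 1)).
A = 2*k + 6, B = 1, C = k**3 + 5*k**2/2 + k - 1/2.
Key eq: (2*k + 6)·f(k+1) = (1)·f(k) + (k**3 + 5*k**2/2 + k - 1/2).
Bound: deg f ≤ 2.
Coefficient equations give f(k) = (k - 1)**2/2.
Then R = B(k−1)f/C = (k - 1)**2/((k + 1)*(2*k**2 + 3*k - 1)), so s_k = R(k)·t_k = -2**k*(k - 1)**2*factorial(k + 2).
s_(k+1) − s_k = -2**k*(k + 1)*(2*k**2 + 3*k - 1)*factorial(k + 2) = t_k.
Telescope: S(n) = s_(n+1) − s_(2) = -2**(n + 1)*n**2*factorial(n + 3) − (-96) = -2*2**n*n**2*factorial(n + 3) + 96.

S(n) = -2*2**n*n**2*factorial(n + 3) + 96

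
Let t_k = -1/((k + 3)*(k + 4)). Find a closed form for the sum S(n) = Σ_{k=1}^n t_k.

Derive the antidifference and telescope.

Compute t_(k+1)/t_k: get (k + 3)/(k + 5).
Normal form (A,B,C) = (k + 3, k + 5, 1).
Key eq: (k + 3)·f(k+1) = (k + 4)·f(k) + (1).
From deg A=1, deg B=1, deg C=0: d=1.
A polynomial solution: f(k) = k/3.
Then R = B(k−1)f/C = k*(k + 4)/3, so s_k = R(k)·t_k = -k/(3*k + 9).
Check: Δs_k = -1/(k**2 + 7*k + 12). ✓
Σ_(k=1)^n t_k = s_(n+1) − s_(1) = ((-n - 1)/(3*(n + 4))) − (-1/12), i.e. -n/(4*n + 16).

S(n) = -n/(4*n + 16)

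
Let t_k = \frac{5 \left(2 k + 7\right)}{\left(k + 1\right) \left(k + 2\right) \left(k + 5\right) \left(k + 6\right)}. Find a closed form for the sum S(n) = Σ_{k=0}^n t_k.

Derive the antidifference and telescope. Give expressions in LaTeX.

t_(k+1)/t_k = (k + 1)*(k + 5)*(2*k + 9)/((k + 3)*(k + 7)*(2*k + 7)).
So A=k + 1 and B=k + 7, with C=k**3 + 21*k**2/2 + 73*k/2 + 42.
f must satisfy (k + 1)·f(k+1) − (k + 6)·f(k) = k**3 + 21*k**2/2 + 73*k/2 + 42.
Degrees (1,1,3) ⇒ d ≤ 5.
Solving with deg f ≤ 5: f(k) = k*(k + 2)*(k + 3)*(k + 4)*(k + 6)/10.
Certificate R = B(k−1)f/C = k*(k + 2)*(k + 6)**2/(5*(2*k + 7)) gives s_k = k*(k + 6)/(k**2 + 6*k + 5).
Check: Δs_k = 5*(2*k + 7)/(k**4 + 14*k**3 + 65*k**2 + 112*k + 60). ✓
Σ_(k=0)^n t_k = s_(n+1) − s_(0) = ((n**2 + 8*n + 7)/(n**2 + 8*n + 12)) − (0), i.e. (n**2 + 8*n + 7)/(n**2 + 8*n + 12).

S(n) = \frac{n^{2} + 8 n + 7}{n^{2} + 8 n + 12}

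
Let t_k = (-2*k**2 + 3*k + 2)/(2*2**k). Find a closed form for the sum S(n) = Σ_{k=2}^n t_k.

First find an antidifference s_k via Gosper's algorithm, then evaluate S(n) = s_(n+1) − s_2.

S(n) = 2**(-n - 2)*(-11*2**n + 4*n**2 + 10*n + 8)

t_(k+1)/t_k = (2*k**2 + k - 3)/(2*(2*k**2 - 3*k - 2)).
Gosper form: A/B · C(k+1)/C(k) with A=1/2, B=1, C=k**2 - 3*k/2 - 1.
Need (1/2)·f(k+1) − (1)·f(k) = k**2 - 3*k/2 - 1.
d = 2 from the (0,0,2) case.
Solve for f: f(k) = -2*k**2 - k - 1 (degree 2 ≤ 2).
Get s_k = R·t_k = (2*k**2 + k + 1)/2**k with R(k) = B(k−1)f(k)/C(k) = -2*(2*k**2 + k + 1)/((k - 2)*(2*k + 1)).
Δs = (-2*k**2 + 3*k + 2)/(2*2**k), as required.
Telescope: S(n) = s_(n+1) − s_(2) = 2**(-n - 1)*(2*n**2 + 5*n + 4) − (11/4) = 2**(-n - 2)*(-11*2**n + 4*n**2 + 10*n + 8).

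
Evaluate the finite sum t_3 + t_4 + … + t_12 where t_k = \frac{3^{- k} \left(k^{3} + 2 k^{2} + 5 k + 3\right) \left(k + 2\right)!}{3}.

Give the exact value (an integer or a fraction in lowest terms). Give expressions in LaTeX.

Σ = 299563195960/2187

The ratio is (k**4 + 8*k**3 + 27*k**2 + 47*k + 33)/(3*(k**3 + 2*k**2 + 5*k + 3)).
A = k/3 + 1, B = 1, C = k**3 + 2*k**2 + 5*k + 3.
Set up (k/3 + 1)·f(k+1) − (1)·f(k) − (k**3 + 2*k**2 + 5*k + 3) = 0.
From deg A=1, deg B=0, deg C=3: d=2.
Solving with deg f ≤ 2: f(k) = 3*(k**2 - 2).
Get s_k = R·t_k = (k**2 - 2)*factorial(k + 2)/3**k with R(k) = B(k−1)f(k)/C(k) = 3*(k**2 - 2)/(k**3 + 2*k**2 + 5*k + 3).
s_(k+1) − s_k = (k**3 + 2*k**2 + 5*k + 3)*factorial(k + 2)/(3*3**k) = t_k.
Σ_(k=3)^(12) t_k = s_(13) − s_(3) = 299563264000/2187 − (280/9) = 299563195960/2187.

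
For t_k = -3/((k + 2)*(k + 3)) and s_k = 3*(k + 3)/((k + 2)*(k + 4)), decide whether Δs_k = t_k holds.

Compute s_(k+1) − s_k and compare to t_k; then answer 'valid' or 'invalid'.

Invalid: residual 3*(2*k + 7)/(k**4 + 14*k**3 + 71*k**2 + 154*k + 120) ≠ 0.

s_(k+1) = 3*(k + 4)/((k + 3)*(k + 5))
s_(k+1) − s_k = 3*(-k**2 - 7*k - 13)/(k**4 + 14*k**3 + 71*k**2 + 154*k + 120)
(s_(k+1) − s_k) − t_k = 3*(2*k + 7)/(k**4 + 14*k**3 + 71*k**2 + 154*k + 120)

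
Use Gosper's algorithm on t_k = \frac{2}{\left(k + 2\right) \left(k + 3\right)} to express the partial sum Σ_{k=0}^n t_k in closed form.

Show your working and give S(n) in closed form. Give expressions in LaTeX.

S(n) = \frac{n + 1}{n + 3}

t_(k+1)/t_k = (k + 2)/(k + 4).
Take A(k)=k + 2, B(k)=k + 4, C(k)=1.
f must satisfy (k + 2)·f(k+1) − (k + 3)·f(k) = 1.
Degrees (1,1,0) ⇒ d ≤ 1.
Match coefficients ⇒ f(k) = k/2.
So s_k = (B(k−1)f/C)·t_k = (k*(k + 3)/2)·t_k = k/(k + 2).
s_(k+1) − s_k = 2/(k**2 + 5*k + 6) = t_k.
Σ_(k=0)^n t_k = s_(n+1) − s_(0) = ((n + 1)/(n + 3)) − (0), i.e. (n + 1)/(n + 3).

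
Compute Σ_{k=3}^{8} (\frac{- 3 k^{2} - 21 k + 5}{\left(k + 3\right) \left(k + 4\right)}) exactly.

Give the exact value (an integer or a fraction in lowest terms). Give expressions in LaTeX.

The ratio is (k + 3)*(21*k + 3*(k + 1)**2 + 16)/((k + 5)*(3*k**2 + 21*k - 5)).
Take A(k)=k + 3, B(k)=k + 5, C(k)=k**2 + 7*k - 5/3.
f must satisfy (k + 3)·f(k+1) − (k + 4)·f(k) = k**2 + 7*k - 5/3.
Bound: deg f ≤ 2.
Solving with deg f ≤ 2: f(k) = k*(9*k - 14)/9.
Then R = B(k−1)f/C = k*(k + 4)*(9*k - 14)/(3*(3*k**2 + 21*k - 5)), so s_k = R(k)·t_k = k*(14 - 9*k)/(3*(k + 3)).
Check: Δs_k = (-3*k**2 - 21*k + 5)/(k**2 + 7*k + 12). ✓
Evaluate s at k=9 and k=3: -67/4 and -13/6; difference -175/12.

Σ = -175/12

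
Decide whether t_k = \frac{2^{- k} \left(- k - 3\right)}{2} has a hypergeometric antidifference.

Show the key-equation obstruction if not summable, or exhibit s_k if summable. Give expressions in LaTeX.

Ratio r(k) = (k + 4)/(2*(k + 3)).
So A=1/2 and B=1, with C=k + 3.
Key eq: (1/2)·f(k+1) = (1)·f(k) + (k + 3).
deg f ≤ 1 (via 0,0,1).
Coefficient equations give f(k) = -2*(k + 4).
Get s_k = R·t_k = (k + 4)/2**k with R(k) = B(k−1)f(k)/C(k) = -2*(k + 4)/(k + 3).
Check: Δs_k = (-k - 3)/(2*2**k). ✓

Yes. s_k = 2^{- k} \left(k + 4\right).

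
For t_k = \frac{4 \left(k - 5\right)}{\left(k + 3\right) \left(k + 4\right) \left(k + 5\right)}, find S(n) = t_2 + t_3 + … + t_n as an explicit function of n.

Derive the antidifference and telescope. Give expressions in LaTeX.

t_(k+1)/t_k = (k - 4)*(k + 3)/((k - 5)*(k + 6)).
Gosper form: A/B · C(k+1)/C(k) with A=k + 3, B=k + 6, C=k - 5.
Need (k + 3)·f(k+1) − (k + 5)·f(k) = k - 5.
Degrees (1,1,1) ⇒ d ≤ 2.
A polynomial solution: f(k) = -k*(k + 19)/12.
Then R = B(k−1)f/C = -k*(k + 5)*(k + 19)/(12*(k - 5)), so s_k = R(k)·t_k = k*(-k - 19)/(3*(k + 3)*(k + 4)).
Check: Δs_k = 4*(k - 5)/(k**3 + 12*k**2 + 47*k + 60). ✓
Σ_(k=2)^n t_k = s_(n+1) − s_(2) = ((-n**2 - 21*n - 20)/(3*(n**2 + 9*n + 20))) − (-7/15), i.e. 2*(n**2 - 21*n + 20)/(15*(n**2 + 9*n + 20)).

S(n) = \frac{2 \left(n^{2} - 21 n + 20\right)}{15 \left(n^{2} + 9 n + 20\right)}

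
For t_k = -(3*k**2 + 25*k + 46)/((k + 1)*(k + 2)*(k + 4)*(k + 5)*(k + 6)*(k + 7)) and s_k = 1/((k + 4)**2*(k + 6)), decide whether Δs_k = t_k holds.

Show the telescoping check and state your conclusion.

Invalid: residual 3*(4*k**3 + 51*k**2 + 205*k + 254)/(k**8 + 34*k**7 + 492*k**6 + 3942*k**5 + 19023*k**4 + 56184*k**3 + 98084*k**2 + 91040*k + 33600) ≠ 0.

s_(k+1) = 1/((k + 5)**2*(k + 7))
s_(k+1) − s_k = 1/((k + 5)**2*(k + 7)) - 1/((k + 4)**2*(k + 6))
(s_(k+1) − s_k) − t_k = 3*(4*k**3 + 51*k**2 + 205*k + 254)/(k**8 + 34*k**7 + 492*k**6 + 3942*k**5 + 19023*k**4 + 56184*k**3 + 98084*k**2 + 91040*k + 33600)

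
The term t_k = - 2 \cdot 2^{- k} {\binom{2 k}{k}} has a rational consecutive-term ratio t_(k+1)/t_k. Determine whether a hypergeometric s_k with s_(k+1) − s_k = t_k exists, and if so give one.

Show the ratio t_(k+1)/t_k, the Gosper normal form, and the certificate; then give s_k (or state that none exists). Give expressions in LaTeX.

none — t_k is not Gosper-summable

t_(k+1)/t_k = (2*k + 1)/(k + 1).
Factor: A=2*k + 1; B=k + 1; C=1.
Need (2*k + 1)·f(k+1) − (k)·f(k) = 1.
Degrees (1,1,0) ⇒ d ≤ -1.
d = -1 < 0 ⇒ no nonzero polynomial f; not summable.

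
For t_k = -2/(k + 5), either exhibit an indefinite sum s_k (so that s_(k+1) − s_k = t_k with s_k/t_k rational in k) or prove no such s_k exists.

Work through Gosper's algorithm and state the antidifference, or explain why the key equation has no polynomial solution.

no hypergeometric antidifference exists

Ratio r(k) = (k + 5)/(k + 6).
So A=k + 5 and B=k + 6, with C=1.
Need (k + 5)·f(k+1) − (k + 5)·f(k) = 1.
d = 0 from the (1,1,0) case.
Put f(k) = c0: A·f(k+1) − B(k−1)·f(k) − C = -1; need -1 = 0 — inconsistent ⇒ no f, not summable.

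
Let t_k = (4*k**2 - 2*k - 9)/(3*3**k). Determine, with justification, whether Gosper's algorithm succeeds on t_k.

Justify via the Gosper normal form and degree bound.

Compute t_(k+1)/t_k: get (4*k**2 + 6*k - 7)/(3*(4*k**2 - 2*k - 9)).
A = 1/3, B = 1, C = k**2 - k/2 - 9/4.
Solve (1/3)·f(k+1) − (1)·f(k) = k**2 - k/2 - 9/4.
From deg A=0, deg B=0, deg C=2: d=2.
Solve for f: f(k) = -3*(k - 1)*(2*k + 3)/4 (degree 2 ≤ 2).
R(k) = B(k−1)·f(k)/C(k) = -3*(k - 1)*(2*k + 3)/(4*k**2 - 2*k - 9); s_k = R·t_k = (-2*k**2 - k + 3)/3**k.
s_(k+1) − s_k = (4*k**2 - 2*k - 9)/(3*3**k) = t_k.

Yes. s_k = (-2*k**2 - k + 3)/3**k.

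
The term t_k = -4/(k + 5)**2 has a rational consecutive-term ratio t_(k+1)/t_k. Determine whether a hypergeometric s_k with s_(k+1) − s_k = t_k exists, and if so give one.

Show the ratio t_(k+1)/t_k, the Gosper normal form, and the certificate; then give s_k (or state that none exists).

t_(k+1)/t_k = (k + 5)**2/(k + 6)**2.
Take A(k)=k**2 + 10*k + 25, B(k)=k**2 + 12*k + 36, C(k)=1.
Set up (k**2 + 10*k + 25)·f(k+1) − (k**2 + 10*k + 25)·f(k) − (1) = 0.
Bound: deg f ≤ 0.
Generic f = c0 gives residual -1; -1 = 0 cannot hold, so t_k is not Gosper-summable.

not Gosper-summable; s_k does not exist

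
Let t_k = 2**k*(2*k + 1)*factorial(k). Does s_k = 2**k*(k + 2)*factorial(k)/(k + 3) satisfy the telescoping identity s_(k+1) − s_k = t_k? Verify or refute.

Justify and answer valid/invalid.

Invalid: residual -2**k*(2*k**2 + 7*k + 2)*factorial(k)/((k + 3)*(k + 4)) ≠ 0.

s_(k+1) = 2**(k + 1)*(k + 3)*factorial(k + 1)/(k + 4)
s_(k+1) − s_k = 2**k*(2*k + 5)*(k**2 + 4*k + 2)*factorial(k)/((k + 3)*(k + 4))
(s_(k+1) − s_k) − t_k = -2**k*(2*k**2 + 7*k + 2)*factorial(k)/((k + 3)*(k + 4))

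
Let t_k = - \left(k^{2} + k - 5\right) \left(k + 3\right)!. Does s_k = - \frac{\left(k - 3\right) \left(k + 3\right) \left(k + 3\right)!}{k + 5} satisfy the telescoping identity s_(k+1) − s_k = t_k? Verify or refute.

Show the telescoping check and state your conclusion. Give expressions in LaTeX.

s_(k+1) = -(k - 2)*(k + 4)*factorial(k + 4)/(k + 6)
s_(k+1) − s_k = -(k**4 + 10*k**3 + 24*k**2 - 23*k - 106)*factorial(k + 3)/((k + 5)*(k + 6))
(s_(k+1) − s_k) − t_k = 2*(k**3 + 6*k**2 - k - 22)*factorial(k + 3)/((k + 5)*(k + 6))

Invalid: residual \frac{2 \left(k^{3} + 6 k^{2} - k - 22\right) \left(k + 3\right)!}{\left(k + 5\right) \left(k + 6\right)} ≠ 0.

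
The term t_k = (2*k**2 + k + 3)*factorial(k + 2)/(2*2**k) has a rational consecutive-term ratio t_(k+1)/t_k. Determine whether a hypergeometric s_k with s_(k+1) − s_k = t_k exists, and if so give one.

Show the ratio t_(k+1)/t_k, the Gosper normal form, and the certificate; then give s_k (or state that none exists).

Ratio r(k) = (k + 3)*(k + 2*(k + 1)**2 + 4)/(2*(2*k**2 + k + 3)).
Normal form (A,B,C) = (k/2 + 3/2, 1, k**2 + k/2 + 3/2).
Key eq: (k/2 + 3/2)·f(k+1) = (1)·f(k) + (k**2 + k/2 + 3/2).
deg f ≤ 1 (via 1,0,2).
Coefficient equations give f(k) = 2*k - 3.
Get s_k = R·t_k = (2*k - 3)*factorial(k + 2)/2**k with R(k) = B(k−1)f(k)/C(k) = 2*(2*k - 3)/(2*k**2 + k + 3).
s_(k+1) − s_k = (2*k**2 + k + 3)*factorial(k + 2)/(2*2**k) = t_k.

s_k = (2*k - 3)*factorial(k + 2)/2**k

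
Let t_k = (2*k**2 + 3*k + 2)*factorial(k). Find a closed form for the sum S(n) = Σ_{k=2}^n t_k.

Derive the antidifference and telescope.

Ratio r(k) = (k + 1)*(3*k + 2*(k + 1)**2 + 5)/(2*k**2 + 3*k + 2).
Factor: A=k + 1; B=1; C=k**2 + 3*k/2 + 1.
Need (k + 1)·f(k+1) − (1)·f(k) = k**2 + 3*k/2 + 1.
Bound: deg f ≤ 1.
A polynomial solution: f(k) = (2*k + 1)/2.
Certificate R = B(k−1)f/C = (2*k + 1)/(2*k**2 + 3*k + 2) gives s_k = (2*k + 1)*factorial(k).
Δs = (2*k**2 + 3*k + 2)*factorial(k), as required.
Telescope: S(n) = s_(n+1) − s_(2) = (2*n + 3)*factorial(n + 1) − (10) = 2*n**2*factorial(n) + 5*n*factorial(n) + 3*factorial(n) - 10.

S(n) = 2*n**2*factorial(n) + 5*n*factorial(n) + 3*factorial(n) - 10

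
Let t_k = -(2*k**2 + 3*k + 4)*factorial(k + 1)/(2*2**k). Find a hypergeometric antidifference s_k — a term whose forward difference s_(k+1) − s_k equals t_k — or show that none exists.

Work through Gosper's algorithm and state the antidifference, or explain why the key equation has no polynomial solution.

s_k = -(2*k + 1)*factorial(k + 1)/2**k

Step 1: r(k) = (k + 2)*(3*k + 2*(k + 1)**2 + 7)/(2*(2*k**2 + 3*k + 4)).
So A=k/2 + 1 and B=1, with C=k**2 + 3*k/2 + 2.
Set up (k/2 + 1)·f(k+1) − (1)·f(k) − (k**2 + 3*k/2 + 2) = 0.
d = 1 from the (1,0,2) case.
Match coefficients ⇒ f(k) = 2*k + 1.
Then R = B(k−1)f/C = 2*(2*k + 1)/(2*k**2 + 3*k + 4), so s_k = R(k)·t_k = -(2*k + 1)*factorial(k + 1)/2**k.
Verify: -(2*k**2 + 3*k + 4)*factorial(k + 1)/(2*2**k) matches t_k.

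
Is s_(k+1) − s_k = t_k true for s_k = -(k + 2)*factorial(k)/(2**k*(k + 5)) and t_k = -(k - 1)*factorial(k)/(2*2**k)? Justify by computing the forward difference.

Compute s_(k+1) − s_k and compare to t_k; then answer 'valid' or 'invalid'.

Invalid: residual 3*(k**2 + 4*k - 7)*factorial(k)/(2*2**k*(k + 5)*(k + 6)) ≠ 0.

s_(k+1) = -(k + 3)*factorial(k + 1)/(2*2**k*(k + 6))
s_(k+1) − s_k = -(k**3 + 7*k**2 + 7*k - 9)*factorial(k)/(2*2**k*(k + 5)*(k + 6))
(s_(k+1) − s_k) − t_k = 3*(k**2 + 4*k - 7)*factorial(k)/(2*2**k*(k + 5)*(k + 6))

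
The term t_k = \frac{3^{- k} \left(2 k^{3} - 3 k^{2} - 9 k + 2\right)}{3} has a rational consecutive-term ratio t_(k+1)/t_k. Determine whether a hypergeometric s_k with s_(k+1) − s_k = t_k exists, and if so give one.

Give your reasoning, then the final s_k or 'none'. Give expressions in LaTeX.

Ratio r(k) = (2*k**3 + 3*k**2 - 9*k - 8)/(3*(2*k**3 - 3*k**2 - 9*k + 2)).
Normal form (A,B,C) = (1/3, 1, k**3 - 3*k**2/2 - 9*k/2 + 1).
Need (1/3)·f(k+1) − (1)·f(k) = k**3 - 3*k**2/2 - 9*k/2 + 1.
d = 3 from the (0,0,3) case.
Solve for f: f(k) = -3*k*(k**2 - 3)/2 (degree 3 ≤ 3).
So s_k = (B(k−1)f/C)·t_k = (-3*k*(k**2 - 3)/(2*k**3 - 3*k**2 - 9*k + 2))·t_k = k*(3 - k**2)/3**k.
Check: Δs_k = (2*k**3 - 3*k**2 - 9*k + 2)/(3*3**k). ✓

s_k = 3^{- k} k \left(3 - k^{2}\right)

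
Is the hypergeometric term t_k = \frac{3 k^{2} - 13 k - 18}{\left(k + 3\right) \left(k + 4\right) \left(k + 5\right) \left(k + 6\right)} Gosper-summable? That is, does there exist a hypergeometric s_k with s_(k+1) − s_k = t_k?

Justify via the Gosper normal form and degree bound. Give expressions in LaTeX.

Yes. s_k = \frac{k \left(k^{2} - 168 k - 193\right)}{60 \left(k + 3\right) \left(k + 4\right) \left(k + 5\right)}.

t_(k+1)/t_k = (k + 3)*(13*k - 3*(k + 1)**2 + 31)/((k + 7)*(-3*k**2 + 13*k + 18)).
Take A(k)=k + 3, B(k)=k + 7, C(k)=k**2 - 13*k/3 - 6.
Set up (k + 3)·f(k+1) − (k + 6)·f(k) − (k**2 - 13*k/3 - 6) = 0.
d = 3 from the (1,1,2) case.
Coefficient equations give f(k) = k*(k**2 - 168*k - 193)/180.
Certificate R = B(k−1)f/C = k*(k + 6)*(k**2 - 168*k - 193)/(60*(3*k**2 - 13*k - 18)) gives s_k = k*(k**2 - 168*k - 193)/(60*(k + 3)*(k + 4)*(k + 5)).
Check: Δs_k = (3*k**2 - 13*k - 18)/(k**4 + 18*k**3 + 119*k**2 + 342*k + 360). ✓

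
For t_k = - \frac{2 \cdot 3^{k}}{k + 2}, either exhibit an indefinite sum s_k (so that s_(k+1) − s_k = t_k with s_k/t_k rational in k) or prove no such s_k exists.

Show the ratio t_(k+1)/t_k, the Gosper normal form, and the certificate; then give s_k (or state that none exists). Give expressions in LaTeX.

no hypergeometric antidifference exists

Step 1: r(k) = 3*(k + 2)/(k + 3).
A = 3*k + 6, B = k + 3, C = 1.
Set up (3*k + 6)·f(k+1) − (k + 2)·f(k) − (1) = 0.
Degrees (1,1,0) ⇒ d ≤ -1.
d = -1 < 0 ⇒ no nonzero polynomial f; not summable.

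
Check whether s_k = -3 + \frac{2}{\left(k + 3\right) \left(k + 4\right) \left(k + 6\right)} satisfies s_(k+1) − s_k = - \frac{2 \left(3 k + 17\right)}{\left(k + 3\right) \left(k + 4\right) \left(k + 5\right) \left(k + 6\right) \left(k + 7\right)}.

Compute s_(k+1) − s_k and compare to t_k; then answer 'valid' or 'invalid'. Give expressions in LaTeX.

valid (s_(k+1) − s_k reduces to t_k)

s_(k+1) = -3 + 2/((k + 4)*(k + 5)*(k + 7))
s_(k+1) − s_k = 2*(-3*k - 17)/(k**5 + 25*k**4 + 245*k**3 + 1175*k**2 + 2754*k + 2520)
(s_(k+1) − s_k) − t_k = 0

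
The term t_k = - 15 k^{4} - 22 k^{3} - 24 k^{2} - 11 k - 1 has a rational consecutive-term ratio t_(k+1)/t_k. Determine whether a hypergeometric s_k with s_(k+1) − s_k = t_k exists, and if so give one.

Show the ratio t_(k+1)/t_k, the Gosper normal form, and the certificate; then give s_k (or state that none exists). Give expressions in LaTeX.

s_k = k \left(- 3 k^{4} + 2 k^{3} - 2 k^{2} + k + 1\right)

Compute t_(k+1)/t_k: get (15*k**4 + 82*k**3 + 180*k**2 + 185*k + 73)/(15*k**4 + 22*k**3 + 24*k**2 + 11*k + 1).
Take A(k)=1, B(k)=1, C(k)=k**4 + 22*k**3/15 + 8*k**2/5 + 11*k/15 + 1/15.
Solve (1)·f(k+1) − (1)·f(k) = k**4 + 22*k**3/15 + 8*k**2/5 + 11*k/15 + 1/15.
Bound: deg f ≤ 5.
Solve for f: f(k) = k*(3*k**4 - 2*k**3 + 2*k**2 - k - 1)/15 (degree 5 ≤ 5).
R(k) = B(k−1)·f(k)/C(k) = k*(3*k**4 - 2*k**3 + 2*k**2 - k - 1)/(15*k**4 + 22*k**3 + 24*k**2 + 11*k + 1); s_k = R·t_k = k*(-3*k**4 + 2*k**3 - 2*k**2 + k + 1).
s_(k+1) − s_k = -15*k**4 - 22*k**3 - 24*k**2 - 11*k - 1 = t_k.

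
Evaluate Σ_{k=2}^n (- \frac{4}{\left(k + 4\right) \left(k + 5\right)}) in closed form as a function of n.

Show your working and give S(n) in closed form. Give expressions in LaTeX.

r(k) = (k + 4)/(k + 6) after simplifying.
So A=k + 4 and B=k + 6, with C=1.
Key eq: (k + 4)·f(k+1) = (k + 5)·f(k) + (1).
From deg A=1, deg B=1, deg C=0: d=1.
Match coefficients ⇒ f(k) = k/4.
R(k) = B(k−1)·f(k)/C(k) = k*(k + 5)/4; s_k = R·t_k = -k/(k + 4).
Check: Δs_k = -4/(k**2 + 9*k + 20). ✓
Evaluate: s_(n+1) = (-n - 1)/(n + 5); subtract s_(2) = -1/3 ⇒ S(n) = 2*(1 - n)/(3*(n + 5)).

S(n) = \frac{2 \left(1 - n\right)}{3 \left(n + 5\right)}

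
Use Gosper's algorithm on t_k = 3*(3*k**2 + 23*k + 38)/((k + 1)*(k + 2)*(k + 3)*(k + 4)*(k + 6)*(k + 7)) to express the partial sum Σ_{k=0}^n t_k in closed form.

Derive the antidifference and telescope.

S(n) = (n**3 + 13*n**2 + 50*n + 38)/(6*(n**3 + 13*n**2 + 50*n + 56))

Ratio r(k) = (k + 1)*(k + 6)*(23*k + 3*(k + 1)**2 + 61)/((k + 5)*(k + 8)*(3*k**2 + 23*k + 38)).
Factor: A=k + 1; B=k + 8; C=k**3 + 38*k**2/3 + 51*k + 190/3.
Key eq: (k + 1)·f(k+1) = (k + 7)·f(k) + (k**3 + 38*k**2/3 + 51*k + 190/3).
deg f ≤ 6 (via 1,1,3).
Coefficient equations give f(k) = k*(k + 2)*(k + 4)*(k + 5)*(k**2 + 10*k + 27)/54.
Get s_k = R·t_k = k*(k**2 + 10*k + 27)/(6*(k**3 + 10*k**2 + 27*k + 18)) with R(k) = B(k−1)f(k)/C(k) = k*(k + 2)*(k + 4)*(k + 7)*(k**2 + 10*k + 27)/(18*(3*k**2 + 23*k + 38)).
Check: Δs_k = 3*(3*k**2 + 23*k + 38)/(k**6 + 23*k**5 + 207*k**4 + 925*k**3 + 2144*k**2 + 2412*k + 1008). ✓
Telescope: S(n) = s_(n+1) − s_(0) = (n**3 + 13*n**2 + 50*n + 38)/(6*(n**3 + 13*n**2 + 50*n + 56)) − (0) = (n**3 + 13*n**2 + 50*n + 38)/(6*(n**3 + 13*n**2 + 50*n + 56)).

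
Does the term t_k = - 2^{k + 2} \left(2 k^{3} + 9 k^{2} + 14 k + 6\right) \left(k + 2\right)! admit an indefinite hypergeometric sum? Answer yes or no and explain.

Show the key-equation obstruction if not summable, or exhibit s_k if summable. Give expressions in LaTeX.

Yes. s_k = - 2^{k + 2} k^{2} \left(k + 2\right)!.

r(k) = 2*(2*k**4 + 21*k**3 + 83*k**2 + 145*k + 93)/(2*k**3 + 9*k**2 + 14*k + 6) after simplifying.
So A=2*k + 6 and B=1, with C=k**3 + 9*k**2/2 + 7*k + 3.
f must satisfy (2*k + 6)·f(k+1) − (1)·f(k) = k**3 + 9*k**2/2 + 7*k + 3.
d = 2 from the (1,0,3) case.
Coefficient equations give f(k) = k**2/2.
R(k) = B(k−1)·f(k)/C(k) = k**2/(2*k**3 + 9*k**2 + 14*k + 6); s_k = R·t_k = -2**(k + 2)*k**2*factorial(k + 2).
Check: Δs_k = -2**(k + 2)*(2*k**3 + 9*k**2 + 14*k + 6)*factorial(k + 2). ✓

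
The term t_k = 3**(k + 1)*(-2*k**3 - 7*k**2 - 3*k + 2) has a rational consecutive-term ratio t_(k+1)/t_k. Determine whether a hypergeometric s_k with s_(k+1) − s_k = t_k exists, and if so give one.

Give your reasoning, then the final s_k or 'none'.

s_k = 3**(k + 1)*(-k**3 + k**2 + 1)

Step 1: r(k) = 3*(2*k**3 + 13*k**2 + 23*k + 10)/(2*k**3 + 7*k**2 + 3*k - 2).
A = 3, B = 1, C = k**3 + 7*k**2/2 + 3*k/2 - 1.
Key eq: (3)·f(k+1) = (1)·f(k) + (k**3 + 7*k**2/2 + 3*k/2 - 1).
deg f ≤ 3 (via 0,0,3).
Solve for f: f(k) = (k**3 - k**2 - 1)/2 (degree 3 ≤ 3).
Get s_k = R·t_k = 3**(k + 1)*(-k**3 + k**2 + 1) with R(k) = B(k−1)f(k)/C(k) = (k**3 - k**2 - 1)/((k + 1)*(2*k**2 + 5*k - 2)).
s_(k+1) − s_k = 3**(k + 1)*(-2*k**3 - 7*k**2 - 3*k + 2) = t_k.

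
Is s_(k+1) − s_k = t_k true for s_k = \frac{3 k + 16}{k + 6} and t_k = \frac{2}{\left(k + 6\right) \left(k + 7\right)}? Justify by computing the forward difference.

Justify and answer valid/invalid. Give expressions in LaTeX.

s_(k+1) = (3*k + 19)/(k + 7)
s_(k+1) − s_k = 2/(k**2 + 13*k + 42)
(s_(k+1) − s_k) − t_k = 0

valid; difference matches t_k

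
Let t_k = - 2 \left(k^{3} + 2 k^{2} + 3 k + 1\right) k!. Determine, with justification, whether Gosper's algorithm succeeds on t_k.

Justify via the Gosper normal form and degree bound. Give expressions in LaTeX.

Yes. s_k = - 2 k^{2} k!.

The ratio is (k**4 + 6*k**3 + 15*k**2 + 17*k + 7)/(k**3 + 2*k**2 + 3*k + 1).
A = k + 1, B = 1, C = k**3 + 2*k**2 + 3*k + 1.
Need (k + 1)·f(k+1) − (1)·f(k) = k**3 + 2*k**2 + 3*k + 1.
Bound: deg f ≤ 2.
Solve for f: f(k) = k**2 (degree 2 ≤ 2).
Get s_k = R·t_k = -2*k**2*factorial(k) with R(k) = B(k−1)f(k)/C(k) = k**2/(k**3 + 2*k**2 + 3*k + 1).
Δs = -2*(k**3 + 2*k**2 + 3*k + 1)*factorial(k), as required.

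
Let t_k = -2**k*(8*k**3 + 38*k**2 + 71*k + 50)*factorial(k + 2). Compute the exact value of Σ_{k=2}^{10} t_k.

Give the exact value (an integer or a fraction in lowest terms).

Step 1: r(k) = 2*(8*k**4 + 86*k**3 + 357*k**2 + 680*k + 501)/(8*k**3 + 38*k**2 + 71*k + 50).
Factor: A=2*k + 6; B=1; C=k**3 + 19*k**2/4 + 71*k/8 + 25/4.
Solve (2*k + 6)·f(k+1) − (1)·f(k) = k**3 + 19*k**2/4 + 71*k/8 + 25/4.
From deg A=1, deg B=0, deg C=3: d=2.
Solving with deg f ≤ 2: f(k) = (4*k**2 + k + 4)/8.
Certificate R = B(k−1)f/C = (4*k**2 + k + 4)/(8*k**3 + 38*k**2 + 71*k + 50) gives s_k = -2**k*(4*k**2 + k + 4)*factorial(k + 2).
Verify: -2**k*(8*k**3 + 38*k**2 + 71*k + 50)*factorial(k + 2) matches t_k.
Σ_(k=2)^(10) t_k = s_(11) − s_(2) = -6363716360601600 − (-2112) = -6363716360599488.

Σ = -6363716360599488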